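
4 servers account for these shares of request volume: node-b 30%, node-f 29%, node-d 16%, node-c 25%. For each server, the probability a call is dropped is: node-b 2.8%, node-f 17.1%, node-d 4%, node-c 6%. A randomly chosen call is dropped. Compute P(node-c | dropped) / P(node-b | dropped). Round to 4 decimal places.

1.7857

Prior × likelihood for each hypothesis:
  node-b: 0.3 × 0.028 = 0.0084
  node-f: 0.29 × 0.171 = 0.04959
  node-d: 0.16 × 0.04 = 0.0064
  node-c: 0.25 × 0.06 = 0.015
Normalizing constant = 0.07939.
The ratio is 0.015 / 0.0084 (the normalizer cancels) = 1.7857.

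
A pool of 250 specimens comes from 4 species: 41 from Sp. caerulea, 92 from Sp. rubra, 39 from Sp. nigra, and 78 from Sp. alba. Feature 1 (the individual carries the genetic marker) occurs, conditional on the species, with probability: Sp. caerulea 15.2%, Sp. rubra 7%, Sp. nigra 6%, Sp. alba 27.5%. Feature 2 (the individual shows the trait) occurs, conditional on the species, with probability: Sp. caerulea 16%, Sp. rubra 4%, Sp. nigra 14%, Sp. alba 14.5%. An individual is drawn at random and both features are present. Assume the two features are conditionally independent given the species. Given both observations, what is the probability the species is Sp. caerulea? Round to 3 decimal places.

0.212

Unnormalized posteriors (prior × likelihood):
  Sp. caerulea: 0.164 × 0.152 × 0.16 = 0.00398848
  Sp. rubra: 0.368 × 0.07 × 0.04 = 0.0010304
  Sp. nigra: 0.156 × 0.06 × 0.14 = 0.0013104
  Sp. alba: 0.312 × 0.275 × 0.145 = 0.012441
Total = 0.01877028.
P(Sp. caerulea | evidence) = 0.00398848 / 0.01877028 ≈ 0.212.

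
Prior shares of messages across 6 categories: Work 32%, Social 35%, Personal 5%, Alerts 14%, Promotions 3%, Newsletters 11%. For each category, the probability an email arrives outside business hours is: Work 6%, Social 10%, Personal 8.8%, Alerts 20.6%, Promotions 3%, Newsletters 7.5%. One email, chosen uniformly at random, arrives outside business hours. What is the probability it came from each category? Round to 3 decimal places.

By Bayes' rule, posterior ∝ prior × likelihood:
  Work: 0.32 × 0.06 = 0.0192
  Social: 0.35 × 0.1 = 0.035
  Personal: 0.05 × 0.088 = 0.0044
  Alerts: 0.14 × 0.206 = 0.02884
  Promotions: 0.03 × 0.03 = 0.0009
  Newsletters: 0.11 × 0.075 = 0.00825
Normalizing constant = 0.09659.
P(Work | off-hours) = 0.0192/0.09659 ≈ 0.199
P(Social | off-hours) = 0.035/0.09659 ≈ 0.362
P(Personal | off-hours) = 0.0044/0.09659 ≈ 0.046
P(Alerts | off-hours) = 0.02884/0.09659 ≈ 0.299
P(Promotions | off-hours) = 0.0009/0.09659 ≈ 0.009
P(Newsletters | off-hours) = 0.00825/0.09659 ≈ 0.085

Work 0.199, Social 0.362, Personal 0.046, Alerts 0.299, Promotions 0.009, Newsletters 0.085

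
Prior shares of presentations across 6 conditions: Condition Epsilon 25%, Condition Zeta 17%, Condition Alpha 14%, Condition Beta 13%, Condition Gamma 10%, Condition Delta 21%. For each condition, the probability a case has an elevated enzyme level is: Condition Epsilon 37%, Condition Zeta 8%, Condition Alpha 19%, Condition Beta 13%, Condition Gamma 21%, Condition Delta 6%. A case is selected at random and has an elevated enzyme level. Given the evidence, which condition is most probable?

By Bayes' rule, posterior ∝ prior × likelihood:
  Condition Epsilon: 0.25 × 0.37 = 0.0925
  Condition Zeta: 0.17 × 0.08 = 0.0136
  Condition Alpha: 0.14 × 0.19 = 0.0266
  Condition Beta: 0.13 × 0.13 = 0.0169
  Condition Gamma: 0.1 × 0.21 = 0.021
  Condition Delta: 0.21 × 0.06 = 0.0126
Total = 0.1832.
Largest term belongs to Condition Epsilon, so Condition Epsilon is most probable.

Condition Epsilon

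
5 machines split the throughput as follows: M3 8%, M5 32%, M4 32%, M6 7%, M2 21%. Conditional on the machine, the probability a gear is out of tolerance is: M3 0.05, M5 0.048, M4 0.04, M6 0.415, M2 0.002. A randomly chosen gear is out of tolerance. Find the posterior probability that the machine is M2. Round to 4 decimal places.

Prior × likelihood for each hypothesis:
  M3: 0.08 × 0.05 = 0.004
  M5: 0.32 × 0.048 = 0.01536
  M4: 0.32 × 0.04 = 0.0128
  M6: 0.07 × 0.415 = 0.02905
  M2: 0.21 × 0.002 = 0.00042
Sum = 0.06163.
P(M2 | evidence) = 0.00042 / 0.06163 ≈ 0.0068.

0.0068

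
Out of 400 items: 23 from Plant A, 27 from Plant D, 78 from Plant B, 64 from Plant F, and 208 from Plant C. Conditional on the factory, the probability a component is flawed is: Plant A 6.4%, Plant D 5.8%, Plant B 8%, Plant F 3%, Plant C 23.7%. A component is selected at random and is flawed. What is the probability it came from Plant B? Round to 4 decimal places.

By Bayes' rule, posterior ∝ prior × likelihood:
  Plant A: 0.0575 × 0.064 = 0.00368
  Plant D: 0.0675 × 0.058 = 0.003915
  Plant B: 0.195 × 0.08 = 0.0156
  Plant F: 0.16 × 0.03 = 0.0048
  Plant C: 0.52 × 0.237 = 0.12324
Sum = 0.151235.
P(Plant B | evidence) = 0.0156 / 0.151235 ≈ 0.1032.

0.1032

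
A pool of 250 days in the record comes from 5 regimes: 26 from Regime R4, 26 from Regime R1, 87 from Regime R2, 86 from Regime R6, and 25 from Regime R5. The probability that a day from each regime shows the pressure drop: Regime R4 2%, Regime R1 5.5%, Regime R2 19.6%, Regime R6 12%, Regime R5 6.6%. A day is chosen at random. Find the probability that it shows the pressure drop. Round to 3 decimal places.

0.124

Compute prior × likelihood for every hypothesis:
  Regime R4: 0.104 × 0.02 = 0.00208
  Regime R1: 0.104 × 0.055 = 0.00572
  Regime R2: 0.348 × 0.196 = 0.068208
  Regime R6: 0.344 × 0.12 = 0.04128
  Regime R5: 0.1 × 0.066 = 0.0066
P(drop) = 0.00208 + 0.00572 + 0.068208 + 0.04128 + 0.0066 = 0.123888 → 0.124.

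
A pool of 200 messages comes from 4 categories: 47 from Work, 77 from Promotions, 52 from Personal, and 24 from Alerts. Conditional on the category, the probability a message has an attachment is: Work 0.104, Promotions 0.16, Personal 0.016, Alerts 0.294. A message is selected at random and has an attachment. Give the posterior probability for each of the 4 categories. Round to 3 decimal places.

By Bayes' rule, posterior ∝ prior × likelihood:
  Work: 0.235 × 0.104 = 0.02444
  Promotions: 0.385 × 0.16 = 0.0616
  Personal: 0.26 × 0.016 = 0.00416
  Alerts: 0.12 × 0.294 = 0.03528
Normalizing constant = 0.12548.
P(Work | attachment) = 0.02444/0.12548 ≈ 0.195
P(Promotions | attachment) = 0.0616/0.12548 ≈ 0.491
P(Personal | attachment) = 0.00416/0.12548 ≈ 0.033
P(Alerts | attachment) = 0.03528/0.12548 ≈ 0.281

Work 0.195, Promotions 0.491, Personal 0.033, Alerts 0.281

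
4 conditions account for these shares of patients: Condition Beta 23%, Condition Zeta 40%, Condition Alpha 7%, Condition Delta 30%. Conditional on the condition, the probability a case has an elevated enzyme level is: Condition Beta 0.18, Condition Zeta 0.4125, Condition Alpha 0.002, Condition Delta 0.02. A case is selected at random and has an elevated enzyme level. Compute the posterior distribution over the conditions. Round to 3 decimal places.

Prior × likelihood for each hypothesis:
  Condition Beta: 0.23 × 0.18 = 0.0414
  Condition Zeta: 0.4 × 0.4125 = 0.165
  Condition Alpha: 0.07 × 0.002 = 0.00014
  Condition Delta: 0.3 × 0.02 = 0.006
Sum = 0.21254.
P(Condition Beta | elevated) = 0.0414/0.21254 ≈ 0.195
P(Condition Zeta | elevated) = 0.165/0.21254 ≈ 0.776
P(Condition Alpha | elevated) = 0.00014/0.21254 ≈ 0.001
P(Condition Delta | elevated) = 0.006/0.21254 ≈ 0.028

Condition Beta 0.195, Condition Zeta 0.776, Condition Alpha 0.001, Condition Delta 0.028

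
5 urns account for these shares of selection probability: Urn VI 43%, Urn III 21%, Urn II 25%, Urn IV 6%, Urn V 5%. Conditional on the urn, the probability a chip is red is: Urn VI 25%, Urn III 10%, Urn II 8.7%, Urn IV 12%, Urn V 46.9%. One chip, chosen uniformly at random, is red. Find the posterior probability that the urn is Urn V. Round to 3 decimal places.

By Bayes' rule, posterior ∝ prior × likelihood:
  Urn VI: 0.43 × 0.25 = 0.1075
  Urn III: 0.21 × 0.1 = 0.021
  Urn II: 0.25 × 0.087 = 0.02175
  Urn IV: 0.06 × 0.12 = 0.0072
  Urn V: 0.05 × 0.469 = 0.02345
Total = 0.1809.
P(Urn V | evidence) = 0.02345 / 0.1809 ≈ 0.130.

0.130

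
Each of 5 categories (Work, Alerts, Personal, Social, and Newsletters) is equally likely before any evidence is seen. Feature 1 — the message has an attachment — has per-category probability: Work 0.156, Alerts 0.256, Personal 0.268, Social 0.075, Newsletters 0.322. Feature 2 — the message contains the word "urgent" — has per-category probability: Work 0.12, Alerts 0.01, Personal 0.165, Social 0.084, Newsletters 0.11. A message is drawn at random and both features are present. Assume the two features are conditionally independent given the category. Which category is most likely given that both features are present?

Personal

With a uniform prior (1/5 each), posterior ∝ likelihood:
  Work: 0.156 × 0.12 = 0.01872
  Alerts: 0.256 × 0.01 = 0.00256
  Personal: 0.268 × 0.165 = 0.04422
  Social: 0.075 × 0.084 = 0.0063
  Newsletters: 0.322 × 0.11 = 0.03542
Total = 0.10722.
Largest term belongs to Personal, so Personal is most probable.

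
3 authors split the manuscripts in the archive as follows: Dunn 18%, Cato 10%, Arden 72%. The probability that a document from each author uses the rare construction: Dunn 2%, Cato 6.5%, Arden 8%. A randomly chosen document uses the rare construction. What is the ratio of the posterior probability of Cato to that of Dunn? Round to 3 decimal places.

Prior × likelihood for each hypothesis:
  Dunn: 0.18 × 0.02 = 0.0036
  Cato: 0.1 × 0.065 = 0.0065
  Arden: 0.72 × 0.08 = 0.0576
Sum = 0.0677.
The ratio is 0.0065 / 0.0036 (the normalizer cancels) = 1.806.

1.806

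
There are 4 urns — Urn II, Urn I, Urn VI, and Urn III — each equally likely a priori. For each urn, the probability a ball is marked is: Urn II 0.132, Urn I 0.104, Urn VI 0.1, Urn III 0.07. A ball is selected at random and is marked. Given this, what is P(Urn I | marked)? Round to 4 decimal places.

Since the prior is uniform, the posterior is proportional to the likelihood:
  Urn II: 0.132
  Urn I: 0.104
  Urn VI: 0.1
  Urn III: 0.07
Normalizing constant = 0.406.
P(Urn I | evidence) = 0.104 / 0.406 ≈ 0.2562.

0.2562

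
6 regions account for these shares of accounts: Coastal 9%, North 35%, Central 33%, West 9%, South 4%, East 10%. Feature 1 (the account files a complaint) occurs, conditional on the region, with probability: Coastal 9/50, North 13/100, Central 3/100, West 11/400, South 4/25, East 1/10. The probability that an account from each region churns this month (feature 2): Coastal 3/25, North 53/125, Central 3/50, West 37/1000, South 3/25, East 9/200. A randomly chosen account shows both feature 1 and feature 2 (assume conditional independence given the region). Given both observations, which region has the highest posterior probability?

Unnormalized posteriors (prior × likelihood):
  Coastal: 0.09 × 0.18 × 0.12 = 0.001944
  North: 0.35 × 0.13 × 0.424 = 0.019292
  Central: 0.33 × 0.03 × 0.06 = 0.000594
  West: 0.09 × 0.0275 × 0.037 = 0.000091575
  South: 0.04 × 0.16 × 0.12 = 0.000768
  East: 0.1 × 0.1 × 0.045 = 0.00045
Normalizing constant = 0.023139575.
Largest term belongs to North, so North is most probable.

North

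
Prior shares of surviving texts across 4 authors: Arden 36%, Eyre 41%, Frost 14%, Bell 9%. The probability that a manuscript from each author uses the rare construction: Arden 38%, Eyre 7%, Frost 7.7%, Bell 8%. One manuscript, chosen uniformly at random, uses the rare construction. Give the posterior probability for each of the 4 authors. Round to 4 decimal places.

By Bayes' rule, posterior ∝ prior × likelihood:
  Arden: 0.36 × 0.38 = 0.1368
  Eyre: 0.41 × 0.07 = 0.0287
  Frost: 0.14 × 0.077 = 0.01078
  Bell: 0.09 × 0.08 = 0.0072
Sum = 0.18348.
P(Arden | rare-form) = 0.1368/0.18348 ≈ 0.7456
P(Eyre | rare-form) = 0.0287/0.18348 ≈ 0.1564
P(Frost | rare-form) = 0.01078/0.18348 ≈ 0.0588
P(Bell | rare-form) = 0.0072/0.18348 ≈ 0.0392

Arden 0.7456, Eyre 0.1564, Frost 0.0588, Bell 0.0392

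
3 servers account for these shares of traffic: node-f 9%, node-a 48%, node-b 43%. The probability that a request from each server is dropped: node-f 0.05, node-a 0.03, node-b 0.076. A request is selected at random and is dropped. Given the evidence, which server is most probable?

node-b

Compute prior × likelihood for every hypothesis:
  node-f: 0.09 × 0.05 = 0.0045
  node-a: 0.48 × 0.03 = 0.0144
  node-b: 0.43 × 0.076 = 0.03268
Total = 0.05158.
Largest term belongs to node-b, so node-b is most probable.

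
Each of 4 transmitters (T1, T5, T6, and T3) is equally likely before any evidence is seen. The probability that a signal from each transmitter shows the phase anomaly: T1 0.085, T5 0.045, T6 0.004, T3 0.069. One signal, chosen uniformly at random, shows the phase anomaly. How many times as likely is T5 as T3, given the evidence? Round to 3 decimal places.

Since the prior is uniform, the posterior is proportional to the likelihood:
  T1: 0.085
  T5: 0.045
  T6: 0.004
  T3: 0.069
Total = 0.203.
The ratio is 0.045 / 0.069 (the normalizer cancels) = 0.652.

0.652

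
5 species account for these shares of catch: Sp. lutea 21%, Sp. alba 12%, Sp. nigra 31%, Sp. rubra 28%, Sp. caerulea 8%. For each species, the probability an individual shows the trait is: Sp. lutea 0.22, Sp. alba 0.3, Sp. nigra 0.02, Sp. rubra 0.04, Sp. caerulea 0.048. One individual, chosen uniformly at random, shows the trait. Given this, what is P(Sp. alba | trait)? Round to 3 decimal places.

By Bayes' rule, posterior ∝ prior × likelihood:
  Sp. lutea: 0.21 × 0.22 = 0.0462
  Sp. alba: 0.12 × 0.3 = 0.036
  Sp. nigra: 0.31 × 0.02 = 0.0062
  Sp. rubra: 0.28 × 0.04 = 0.0112
  Sp. caerulea: 0.08 × 0.048 = 0.00384
Normalizing constant = 0.10344.
P(Sp. alba | evidence) = 0.036 / 0.10344 ≈ 0.348.

0.348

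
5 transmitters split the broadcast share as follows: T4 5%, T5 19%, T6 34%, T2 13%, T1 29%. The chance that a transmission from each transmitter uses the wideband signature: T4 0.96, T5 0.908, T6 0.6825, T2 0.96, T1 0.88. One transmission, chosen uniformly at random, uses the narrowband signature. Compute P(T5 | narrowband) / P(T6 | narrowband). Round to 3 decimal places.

Taking complements, P(narrowband | each) = T4 0.04, T5 0.092, T6 0.3175, T2 0.04, T1 0.12.
Unnormalized posteriors (prior × likelihood):
  T4: 0.05 × 0.04 = 0.002
  T5: 0.19 × 0.092 = 0.01748
  T6: 0.34 × 0.3175 = 0.10795
  T2: 0.13 × 0.04 = 0.0052
  T1: 0.29 × 0.12 = 0.0348
Sum = 0.16743.
The ratio is 0.01748 / 0.10795 (the normalizer cancels) = 0.162.

0.162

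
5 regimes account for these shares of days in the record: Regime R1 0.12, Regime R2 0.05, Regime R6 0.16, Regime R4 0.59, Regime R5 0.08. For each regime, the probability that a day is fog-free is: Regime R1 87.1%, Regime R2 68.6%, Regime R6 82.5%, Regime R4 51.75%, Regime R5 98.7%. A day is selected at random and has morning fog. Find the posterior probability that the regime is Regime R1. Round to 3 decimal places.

Taking complements, P(fog | each) = Regime R1 0.129, Regime R2 0.314, Regime R6 0.175, Regime R4 0.4825, Regime R5 0.013.
Unnormalized posteriors (prior × likelihood):
  Regime R1: 0.12 × 0.129 = 0.01548
  Regime R2: 0.05 × 0.314 = 0.0157
  Regime R6: 0.16 × 0.175 = 0.028
  Regime R4: 0.59 × 0.4825 = 0.284675
  Regime R5: 0.08 × 0.013 = 0.00104
Total = 0.344895.
P(Regime R1 | evidence) = 0.01548 / 0.344895 ≈ 0.045.

0.045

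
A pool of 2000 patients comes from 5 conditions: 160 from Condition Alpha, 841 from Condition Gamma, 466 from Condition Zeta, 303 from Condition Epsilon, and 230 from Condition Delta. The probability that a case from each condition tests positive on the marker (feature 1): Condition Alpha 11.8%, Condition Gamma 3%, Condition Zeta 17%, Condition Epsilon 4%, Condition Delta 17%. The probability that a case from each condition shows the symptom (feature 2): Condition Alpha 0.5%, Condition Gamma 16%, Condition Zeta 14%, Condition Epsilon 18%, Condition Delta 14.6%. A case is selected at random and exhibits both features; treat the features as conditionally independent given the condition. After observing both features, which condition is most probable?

Compute prior × likelihood for every hypothesis:
  Condition Alpha: 0.08 × 0.118 × 0.005 = 0.0000472
  Condition Gamma: 0.4205 × 0.03 × 0.16 = 0.0020184
  Condition Zeta: 0.233 × 0.17 × 0.14 = 0.0055454
  Condition Epsilon: 0.1515 × 0.04 × 0.18 = 0.0010908
  Condition Delta: 0.115 × 0.17 × 0.146 = 0.0028543
Normalizing constant = 0.0115561.
Largest term belongs to Condition Zeta, so Condition Zeta is most probable.

Condition Zeta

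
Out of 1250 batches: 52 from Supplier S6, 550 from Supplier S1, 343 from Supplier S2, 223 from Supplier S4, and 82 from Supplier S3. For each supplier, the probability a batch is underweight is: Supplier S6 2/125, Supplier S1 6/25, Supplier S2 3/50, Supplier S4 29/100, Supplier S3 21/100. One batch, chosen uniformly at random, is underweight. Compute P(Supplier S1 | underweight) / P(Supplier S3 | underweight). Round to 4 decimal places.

Prior × likelihood for each hypothesis:
  Supplier S6: 0.0416 × 0.016 = 0.0006656
  Supplier S1: 0.44 × 0.24 = 0.1056
  Supplier S2: 0.2744 × 0.06 = 0.016464
  Supplier S4: 0.1784 × 0.29 = 0.051736
  Supplier S3: 0.0656 × 0.21 = 0.013776
Normalizing constant = 0.1882416.
The ratio is 0.1056 / 0.013776 (the normalizer cancels) = 7.6655.

7.6655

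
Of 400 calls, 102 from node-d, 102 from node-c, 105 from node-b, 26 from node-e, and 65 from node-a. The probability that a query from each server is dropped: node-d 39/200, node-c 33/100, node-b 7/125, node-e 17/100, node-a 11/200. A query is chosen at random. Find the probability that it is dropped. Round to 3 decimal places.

By Bayes' rule, posterior ∝ prior × likelihood:
  node-d: 0.255 × 0.195 = 0.049725
  node-c: 0.255 × 0.33 = 0.08415
  node-b: 0.2625 × 0.056 = 0.0147
  node-e: 0.065 × 0.17 = 0.01105
  node-a: 0.1625 × 0.055 = 0.0089375
P(dropped) = 0.049725 + 0.08415 + 0.0147 + 0.01105 + 0.0089375 = 0.1685625 → 0.169.

0.169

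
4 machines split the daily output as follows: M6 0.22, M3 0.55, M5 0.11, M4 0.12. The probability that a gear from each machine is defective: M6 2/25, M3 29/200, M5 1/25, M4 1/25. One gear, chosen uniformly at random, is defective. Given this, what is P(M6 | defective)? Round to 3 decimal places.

Compute prior × likelihood for every hypothesis:
  M6: 0.22 × 0.08 = 0.0176
  M3: 0.55 × 0.145 = 0.07975
  M5: 0.11 × 0.04 = 0.0044
  M4: 0.12 × 0.04 = 0.0048
Sum = 0.10655.
P(M6 | evidence) = 0.0176 / 0.10655 ≈ 0.165.

0.165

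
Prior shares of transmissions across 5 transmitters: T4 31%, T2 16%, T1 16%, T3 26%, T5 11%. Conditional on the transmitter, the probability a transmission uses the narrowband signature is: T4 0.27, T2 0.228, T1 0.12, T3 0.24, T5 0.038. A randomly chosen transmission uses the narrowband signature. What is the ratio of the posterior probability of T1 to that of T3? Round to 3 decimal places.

0.308

Compute prior × likelihood for every hypothesis:
  T4: 0.31 × 0.27 = 0.0837
  T2: 0.16 × 0.228 = 0.03648
  T1: 0.16 × 0.12 = 0.0192
  T3: 0.26 × 0.24 = 0.0624
  T5: 0.11 × 0.038 = 0.00418
Sum = 0.20596.
The ratio is 0.0192 / 0.0624 (the normalizer cancels) = 0.308.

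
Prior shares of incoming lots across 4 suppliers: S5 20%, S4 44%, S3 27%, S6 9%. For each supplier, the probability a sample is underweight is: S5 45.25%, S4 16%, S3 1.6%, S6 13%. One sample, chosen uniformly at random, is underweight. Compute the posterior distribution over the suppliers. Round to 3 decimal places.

S5 0.512, S4 0.398, S3 0.024, S6 0.066

Prior × likelihood for each hypothesis:
  S5: 0.2 × 0.4525 = 0.0905
  S4: 0.44 × 0.16 = 0.0704
  S3: 0.27 × 0.016 = 0.00432
  S6: 0.09 × 0.13 = 0.0117
Normalizing constant = 0.17692.
P(S5 | underweight) = 0.0905/0.17692 ≈ 0.512
P(S4 | underweight) = 0.0704/0.17692 ≈ 0.398
P(S3 | underweight) = 0.00432/0.17692 ≈ 0.024
P(S6 | underweight) = 0.0117/0.17692 ≈ 0.066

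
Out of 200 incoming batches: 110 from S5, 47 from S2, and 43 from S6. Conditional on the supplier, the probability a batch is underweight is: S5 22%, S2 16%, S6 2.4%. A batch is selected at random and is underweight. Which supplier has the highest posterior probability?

By Bayes' rule, posterior ∝ prior × likelihood:
  S5: 0.55 × 0.22 = 0.121
  S2: 0.235 × 0.16 = 0.0376
  S6: 0.215 × 0.024 = 0.00516
Total = 0.16376.
Largest term belongs to S5, so S5 is most probable.

S5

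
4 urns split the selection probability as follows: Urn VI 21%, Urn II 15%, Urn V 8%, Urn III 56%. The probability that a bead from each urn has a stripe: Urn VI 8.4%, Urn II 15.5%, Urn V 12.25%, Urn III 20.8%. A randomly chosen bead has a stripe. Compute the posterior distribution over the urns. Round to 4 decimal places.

By Bayes' rule, posterior ∝ prior × likelihood:
  Urn VI: 0.21 × 0.084 = 0.01764
  Urn II: 0.15 × 0.155 = 0.02325
  Urn V: 0.08 × 0.1225 = 0.0098
  Urn III: 0.56 × 0.208 = 0.11648
Total = 0.16717.
P(Urn VI | striped) = 0.01764/0.16717 ≈ 0.1055
P(Urn II | striped) = 0.02325/0.16717 ≈ 0.1391
P(Urn V | striped) = 0.0098/0.16717 ≈ 0.0586
P(Urn III | striped) = 0.11648/0.16717 ≈ 0.6968

Urn VI 0.1055, Urn II 0.1391, Urn V 0.0586, Urn III 0.6968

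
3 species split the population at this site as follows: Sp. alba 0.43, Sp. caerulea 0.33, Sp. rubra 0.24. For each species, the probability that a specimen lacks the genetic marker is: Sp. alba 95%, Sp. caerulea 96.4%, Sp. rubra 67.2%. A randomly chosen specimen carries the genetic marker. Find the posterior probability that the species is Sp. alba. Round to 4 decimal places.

0.1918

Taking complements, P(marker | each) = Sp. alba 0.05, Sp. caerulea 0.036, Sp. rubra 0.328.
Unnormalized posteriors (prior × likelihood):
  Sp. alba: 0.43 × 0.05 = 0.0215
  Sp. caerulea: 0.33 × 0.036 = 0.01188
  Sp. rubra: 0.24 × 0.328 = 0.07872
Sum = 0.1121.
P(Sp. alba | evidence) = 0.0215 / 0.1121 ≈ 0.1918.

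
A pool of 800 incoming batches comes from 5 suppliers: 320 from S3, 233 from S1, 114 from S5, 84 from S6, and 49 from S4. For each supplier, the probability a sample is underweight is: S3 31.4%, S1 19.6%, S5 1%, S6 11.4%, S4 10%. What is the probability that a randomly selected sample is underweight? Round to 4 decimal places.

Prior × likelihood for each hypothesis:
  S3: 0.4 × 0.314 = 0.1256
  S1: 0.29125 × 0.196 = 0.057085
  S5: 0.1425 × 0.01 = 0.001425
  S6: 0.105 × 0.114 = 0.01197
  S4: 0.06125 × 0.1 = 0.006125
P(underweight) = 0.1256 + 0.057085 + 0.001425 + 0.01197 + 0.006125 = 0.202205 → 0.2022.

0.2022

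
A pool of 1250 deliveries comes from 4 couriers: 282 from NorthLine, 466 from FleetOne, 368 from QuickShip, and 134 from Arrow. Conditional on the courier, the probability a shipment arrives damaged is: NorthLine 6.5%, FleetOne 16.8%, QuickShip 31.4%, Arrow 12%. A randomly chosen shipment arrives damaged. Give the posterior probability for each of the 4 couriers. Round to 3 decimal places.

NorthLine 0.080, FleetOne 0.343, QuickShip 0.506, Arrow 0.070

By Bayes' rule, posterior ∝ prior × likelihood:
  NorthLine: 0.2256 × 0.065 = 0.014664
  FleetOne: 0.3728 × 0.168 = 0.0626304
  QuickShip: 0.2944 × 0.314 = 0.0924416
  Arrow: 0.1072 × 0.12 = 0.012864
Total = 0.1826.
P(NorthLine | damaged) = 0.014664/0.1826 ≈ 0.080
P(FleetOne | damaged) = 0.0626304/0.1826 ≈ 0.343
P(QuickShip | damaged) = 0.0924416/0.1826 ≈ 0.506
P(Arrow | damaged) = 0.012864/0.1826 ≈ 0.070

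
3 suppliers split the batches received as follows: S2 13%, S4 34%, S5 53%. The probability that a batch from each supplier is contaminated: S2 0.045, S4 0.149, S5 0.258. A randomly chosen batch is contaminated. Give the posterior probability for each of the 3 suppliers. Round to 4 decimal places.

S2 0.0303, S4 0.2621, S5 0.7076

Compute prior × likelihood for every hypothesis:
  S2: 0.13 × 0.045 = 0.00585
  S4: 0.34 × 0.149 = 0.05066
  S5: 0.53 × 0.258 = 0.13674
Total = 0.19325.
P(S2 | contaminated) = 0.00585/0.19325 ≈ 0.0303
P(S4 | contaminated) = 0.05066/0.19325 ≈ 0.2621
P(S5 | contaminated) = 0.13674/0.19325 ≈ 0.7076
(Check: 0.0303+0.2621+0.7076 = 1.0000.)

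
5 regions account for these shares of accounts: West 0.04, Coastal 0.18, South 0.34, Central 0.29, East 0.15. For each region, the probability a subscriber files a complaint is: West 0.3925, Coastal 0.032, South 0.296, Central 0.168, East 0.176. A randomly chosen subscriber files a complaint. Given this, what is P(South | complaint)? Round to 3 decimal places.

0.510

Unnormalized posteriors (prior × likelihood):
  West: 0.04 × 0.3925 = 0.0157
  Coastal: 0.18 × 0.032 = 0.00576
  South: 0.34 × 0.296 = 0.10064
  Central: 0.29 × 0.168 = 0.04872
  East: 0.15 × 0.176 = 0.0264
Total = 0.19722.
P(South | evidence) = 0.10064 / 0.19722 ≈ 0.510.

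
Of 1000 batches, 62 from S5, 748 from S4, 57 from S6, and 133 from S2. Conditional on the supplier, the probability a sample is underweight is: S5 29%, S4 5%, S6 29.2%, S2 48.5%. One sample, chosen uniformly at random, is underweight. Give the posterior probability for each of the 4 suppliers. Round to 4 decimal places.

Unnormalized posteriors (prior × likelihood):
  S5: 0.062 × 0.29 = 0.01798
  S4: 0.748 × 0.05 = 0.0374
  S6: 0.057 × 0.292 = 0.016644
  S2: 0.133 × 0.485 = 0.064505
Total = 0.136529.
P(S5 | underweight) = 0.01798/0.136529 ≈ 0.1317
P(S4 | underweight) = 0.0374/0.136529 ≈ 0.2739
P(S6 | underweight) = 0.016644/0.136529 ≈ 0.1219
P(S2 | underweight) = 0.064505/0.136529 ≈ 0.4725

S5 0.1317, S4 0.2739, S6 0.1219, S2 0.4725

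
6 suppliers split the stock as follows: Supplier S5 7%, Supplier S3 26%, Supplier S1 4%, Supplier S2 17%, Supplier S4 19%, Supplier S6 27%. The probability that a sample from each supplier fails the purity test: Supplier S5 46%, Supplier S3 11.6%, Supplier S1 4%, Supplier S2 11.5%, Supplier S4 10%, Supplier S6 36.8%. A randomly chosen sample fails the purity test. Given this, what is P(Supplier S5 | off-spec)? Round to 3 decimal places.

0.160

By Bayes' rule, posterior ∝ prior × likelihood:
  Supplier S5: 0.07 × 0.46 = 0.0322
  Supplier S3: 0.26 × 0.116 = 0.03016
  Supplier S1: 0.04 × 0.04 = 0.0016
  Supplier S2: 0.17 × 0.115 = 0.01955
  Supplier S4: 0.19 × 0.1 = 0.019
  Supplier S6: 0.27 × 0.368 = 0.09936
Sum = 0.20187.
P(Supplier S5 | evidence) = 0.0322 / 0.20187 ≈ 0.160.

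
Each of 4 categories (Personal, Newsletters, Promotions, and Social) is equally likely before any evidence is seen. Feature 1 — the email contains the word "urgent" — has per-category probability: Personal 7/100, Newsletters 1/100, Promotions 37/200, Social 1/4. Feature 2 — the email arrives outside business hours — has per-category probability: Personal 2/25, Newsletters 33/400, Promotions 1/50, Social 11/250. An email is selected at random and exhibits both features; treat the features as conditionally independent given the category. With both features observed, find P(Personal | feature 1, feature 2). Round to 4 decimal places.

Since the prior is uniform, the posterior is proportional to the likelihood:
  Personal: 0.07 × 0.08 = 0.0056
  Newsletters: 0.01 × 0.0825 = 0.000825
  Promotions: 0.185 × 0.02 = 0.0037
  Social: 0.25 × 0.044 = 0.011
Total = 0.021125.
P(Personal | evidence) = 0.0056 / 0.021125 ≈ 0.2651.

0.2651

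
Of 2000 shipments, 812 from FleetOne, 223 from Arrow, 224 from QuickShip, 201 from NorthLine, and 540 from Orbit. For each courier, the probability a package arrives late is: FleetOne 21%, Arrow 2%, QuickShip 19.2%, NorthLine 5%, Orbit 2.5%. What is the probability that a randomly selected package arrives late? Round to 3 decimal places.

Prior × likelihood for each hypothesis:
  FleetOne: 0.406 × 0.21 = 0.08526
  Arrow: 0.1115 × 0.02 = 0.00223
  QuickShip: 0.112 × 0.192 = 0.021504
  NorthLine: 0.1005 × 0.05 = 0.005025
  Orbit: 0.27 × 0.025 = 0.00675
P(late) = 0.08526 + 0.00223 + 0.021504 + 0.005025 + 0.00675 = 0.120769 → 0.121.

0.121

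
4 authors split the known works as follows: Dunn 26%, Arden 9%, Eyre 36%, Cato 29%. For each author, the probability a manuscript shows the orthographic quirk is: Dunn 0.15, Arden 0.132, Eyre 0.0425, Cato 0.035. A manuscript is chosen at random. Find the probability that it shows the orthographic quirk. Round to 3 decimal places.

0.076

Unnormalized posteriors (prior × likelihood):
  Dunn: 0.26 × 0.15 = 0.039
  Arden: 0.09 × 0.132 = 0.01188
  Eyre: 0.36 × 0.0425 = 0.0153
  Cato: 0.29 × 0.035 = 0.01015
P(quirk) = 0.039 + 0.01188 + 0.0153 + 0.01015 = 0.07633 → 0.076.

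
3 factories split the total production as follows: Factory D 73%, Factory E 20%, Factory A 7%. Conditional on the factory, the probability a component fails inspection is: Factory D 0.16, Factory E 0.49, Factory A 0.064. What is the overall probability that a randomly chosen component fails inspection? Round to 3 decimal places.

0.219

Compute prior × likelihood for every hypothesis:
  Factory D: 0.73 × 0.16 = 0.1168
  Factory E: 0.2 × 0.49 = 0.098
  Factory A: 0.07 × 0.064 = 0.00448
P(nonconforming) = 0.1168 + 0.098 + 0.00448 = 0.21928 → 0.219.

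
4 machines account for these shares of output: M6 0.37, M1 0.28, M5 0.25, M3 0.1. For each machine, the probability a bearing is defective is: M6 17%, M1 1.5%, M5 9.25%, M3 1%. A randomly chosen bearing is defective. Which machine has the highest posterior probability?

M6

Compute prior × likelihood for every hypothesis:
  M6: 0.37 × 0.17 = 0.0629
  M1: 0.28 × 0.015 = 0.0042
  M5: 0.25 × 0.0925 = 0.023125
  M3: 0.1 × 0.01 = 0.001
Total = 0.091225.
Largest term belongs to M6, so M6 is most probable.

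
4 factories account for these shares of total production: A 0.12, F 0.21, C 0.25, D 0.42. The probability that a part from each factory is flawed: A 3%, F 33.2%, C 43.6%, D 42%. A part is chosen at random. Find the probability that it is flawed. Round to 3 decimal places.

Compute prior × likelihood for every hypothesis:
  A: 0.12 × 0.03 = 0.0036
  F: 0.21 × 0.332 = 0.06972
  C: 0.25 × 0.436 = 0.109
  D: 0.42 × 0.42 = 0.1764
P(flawed) = 0.0036 + 0.06972 + 0.109 + 0.1764 = 0.35872 → 0.359.

0.359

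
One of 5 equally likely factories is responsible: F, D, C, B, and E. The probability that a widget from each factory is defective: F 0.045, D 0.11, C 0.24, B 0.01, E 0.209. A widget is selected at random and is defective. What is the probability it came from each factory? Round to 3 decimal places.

Since the prior is uniform, the posterior is proportional to the likelihood:
  F: 0.045
  D: 0.11
  C: 0.24
  B: 0.01
  E: 0.209
Sum = 0.614.
P(F | defective) = 0.045/0.614 ≈ 0.073
P(D | defective) = 0.11/0.614 ≈ 0.179
P(C | defective) = 0.24/0.614 ≈ 0.391
P(B | defective) = 0.01/0.614 ≈ 0.016
P(E | defective) = 0.209/0.614 ≈ 0.340
(Check: 0.073+0.179+0.391+0.016+0.340 = 0.999.)

F 0.073, D 0.179, C 0.391, B 0.016, E 0.340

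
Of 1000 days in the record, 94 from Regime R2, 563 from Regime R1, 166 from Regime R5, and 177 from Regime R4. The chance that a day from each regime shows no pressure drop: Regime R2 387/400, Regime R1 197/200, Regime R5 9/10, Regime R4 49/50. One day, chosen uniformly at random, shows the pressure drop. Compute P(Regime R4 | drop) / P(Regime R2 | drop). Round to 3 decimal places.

1.159

Taking complements, P(drop | each) = Regime R2 0.0325, Regime R1 0.015, Regime R5 0.1, Regime R4 0.02.
Compute prior × likelihood for every hypothesis:
  Regime R2: 0.094 × 0.0325 = 0.003055
  Regime R1: 0.563 × 0.015 = 0.008445
  Regime R5: 0.166 × 0.1 = 0.0166
  Regime R4: 0.177 × 0.02 = 0.00354
Sum = 0.03164.
The ratio is 0.00354 / 0.003055 (the normalizer cancels) = 1.159.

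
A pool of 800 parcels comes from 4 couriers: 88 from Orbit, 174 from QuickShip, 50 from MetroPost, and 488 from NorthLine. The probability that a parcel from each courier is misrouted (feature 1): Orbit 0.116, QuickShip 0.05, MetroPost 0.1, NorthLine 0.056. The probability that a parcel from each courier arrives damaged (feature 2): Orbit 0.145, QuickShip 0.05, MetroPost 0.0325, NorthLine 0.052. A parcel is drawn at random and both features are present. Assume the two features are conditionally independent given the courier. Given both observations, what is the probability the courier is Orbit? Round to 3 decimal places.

0.423

Compute prior × likelihood for every hypothesis:
  Orbit: 0.11 × 0.116 × 0.145 = 0.0018502
  QuickShip: 0.2175 × 0.05 × 0.05 = 0.00054375
  MetroPost: 0.0625 × 0.1 × 0.0325 = 0.000203125
  NorthLine: 0.61 × 0.056 × 0.052 = 0.00177632
Normalizing constant = 0.004373395.
P(Orbit | evidence) = 0.0018502 / 0.004373395 ≈ 0.423.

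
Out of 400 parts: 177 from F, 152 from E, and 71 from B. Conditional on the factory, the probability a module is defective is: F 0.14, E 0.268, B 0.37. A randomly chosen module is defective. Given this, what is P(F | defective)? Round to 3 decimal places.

Unnormalized posteriors (prior × likelihood):
  F: 0.4425 × 0.14 = 0.06195
  E: 0.38 × 0.268 = 0.10184
  B: 0.1775 × 0.37 = 0.065675
Total = 0.229465.
P(F | evidence) = 0.06195 / 0.229465 ≈ 0.270.

0.270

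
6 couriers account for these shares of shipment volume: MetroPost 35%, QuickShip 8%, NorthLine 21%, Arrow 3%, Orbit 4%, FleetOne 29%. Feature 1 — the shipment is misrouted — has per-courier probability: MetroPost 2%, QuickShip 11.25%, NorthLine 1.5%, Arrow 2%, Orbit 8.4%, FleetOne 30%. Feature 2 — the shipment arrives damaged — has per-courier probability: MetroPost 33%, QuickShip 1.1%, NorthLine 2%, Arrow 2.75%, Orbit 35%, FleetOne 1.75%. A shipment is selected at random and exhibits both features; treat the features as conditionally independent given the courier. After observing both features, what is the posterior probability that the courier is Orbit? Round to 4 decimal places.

By Bayes' rule, posterior ∝ prior × likelihood:
  MetroPost: 0.35 × 0.02 × 0.33 = 0.00231
  QuickShip: 0.08 × 0.1125 × 0.011 = 0.000099
  NorthLine: 0.21 × 0.015 × 0.02 = 0.000063
  Arrow: 0.03 × 0.02 × 0.0275 = 0.0000165
  Orbit: 0.04 × 0.084 × 0.35 = 0.001176
  FleetOne: 0.29 × 0.3 × 0.0175 = 0.0015225
Normalizing constant = 0.005187.
P(Orbit | evidence) = 0.001176 / 0.005187 ≈ 0.2267.

0.2267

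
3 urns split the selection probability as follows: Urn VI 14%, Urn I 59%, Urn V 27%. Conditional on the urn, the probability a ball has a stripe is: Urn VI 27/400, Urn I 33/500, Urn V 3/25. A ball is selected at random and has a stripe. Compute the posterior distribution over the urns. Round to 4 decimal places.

Prior × likelihood for each hypothesis:
  Urn VI: 0.14 × 0.0675 = 0.00945
  Urn I: 0.59 × 0.066 = 0.03894
  Urn V: 0.27 × 0.12 = 0.0324
Normalizing constant = 0.08079.
P(Urn VI | striped) = 0.00945/0.08079 ≈ 0.1170
P(Urn I | striped) = 0.03894/0.08079 ≈ 0.4820
P(Urn V | striped) = 0.0324/0.08079 ≈ 0.4010

Urn VI 0.1170, Urn I 0.4820, Urn V 0.4010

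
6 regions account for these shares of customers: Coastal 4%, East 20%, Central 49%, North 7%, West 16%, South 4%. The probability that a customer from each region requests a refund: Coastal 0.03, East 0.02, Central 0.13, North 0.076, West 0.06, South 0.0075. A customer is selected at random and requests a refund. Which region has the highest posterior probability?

Central

Unnormalized posteriors (prior × likelihood):
  Coastal: 0.04 × 0.03 = 0.0012
  East: 0.2 × 0.02 = 0.004
  Central: 0.49 × 0.13 = 0.0637
  North: 0.07 × 0.076 = 0.00532
  West: 0.16 × 0.06 = 0.0096
  South: 0.04 × 0.0075 = 0.0003
Normalizing constant = 0.08412.
Largest term belongs to Central, so Central is most probable.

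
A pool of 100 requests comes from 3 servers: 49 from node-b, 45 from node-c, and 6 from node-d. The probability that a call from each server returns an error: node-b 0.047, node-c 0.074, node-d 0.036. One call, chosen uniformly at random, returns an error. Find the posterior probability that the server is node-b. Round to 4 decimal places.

0.3937

Compute prior × likelihood for every hypothesis:
  node-b: 0.49 × 0.047 = 0.02303
  node-c: 0.45 × 0.074 = 0.0333
  node-d: 0.06 × 0.036 = 0.00216
Total = 0.05849.
P(node-b | evidence) = 0.02303 / 0.05849 ≈ 0.3937.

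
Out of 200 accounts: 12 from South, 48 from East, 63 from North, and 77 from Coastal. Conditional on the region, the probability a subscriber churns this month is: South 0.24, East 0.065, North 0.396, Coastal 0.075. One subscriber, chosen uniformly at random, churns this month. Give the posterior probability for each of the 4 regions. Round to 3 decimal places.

South 0.078, East 0.085, North 0.679, Coastal 0.157

Prior × likelihood for each hypothesis:
  South: 0.06 × 0.24 = 0.0144
  East: 0.24 × 0.065 = 0.0156
  North: 0.315 × 0.396 = 0.12474
  Coastal: 0.385 × 0.075 = 0.028875
Sum = 0.183615.
P(South | churn) = 0.0144/0.183615 ≈ 0.078
P(East | churn) = 0.0156/0.183615 ≈ 0.085
P(North | churn) = 0.12474/0.183615 ≈ 0.679
P(Coastal | churn) = 0.028875/0.183615 ≈ 0.157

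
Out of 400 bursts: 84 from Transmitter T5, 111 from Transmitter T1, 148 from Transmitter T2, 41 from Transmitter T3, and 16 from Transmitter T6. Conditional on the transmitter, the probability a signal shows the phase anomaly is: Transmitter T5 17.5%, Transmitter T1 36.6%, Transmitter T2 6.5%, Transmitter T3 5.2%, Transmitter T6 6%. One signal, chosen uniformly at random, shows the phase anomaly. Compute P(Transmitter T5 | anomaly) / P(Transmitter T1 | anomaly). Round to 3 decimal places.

0.362

Prior × likelihood for each hypothesis:
  Transmitter T5: 0.21 × 0.175 = 0.03675
  Transmitter T1: 0.2775 × 0.366 = 0.101565
  Transmitter T2: 0.37 × 0.065 = 0.02405
  Transmitter T3: 0.1025 × 0.052 = 0.00533
  Transmitter T6: 0.04 × 0.06 = 0.0024
Normalizing constant = 0.170095.
The ratio is 0.03675 / 0.101565 (the normalizer cancels) = 0.362.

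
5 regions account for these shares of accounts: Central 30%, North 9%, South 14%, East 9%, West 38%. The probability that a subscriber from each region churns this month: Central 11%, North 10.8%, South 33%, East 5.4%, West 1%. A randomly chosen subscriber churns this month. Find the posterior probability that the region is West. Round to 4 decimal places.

By Bayes' rule, posterior ∝ prior × likelihood:
  Central: 0.3 × 0.11 = 0.033
  North: 0.09 × 0.108 = 0.00972
  South: 0.14 × 0.33 = 0.0462
  East: 0.09 × 0.054 = 0.00486
  West: 0.38 × 0.01 = 0.0038
Total = 0.09758.
P(West | evidence) = 0.0038 / 0.09758 ≈ 0.0389.

0.0389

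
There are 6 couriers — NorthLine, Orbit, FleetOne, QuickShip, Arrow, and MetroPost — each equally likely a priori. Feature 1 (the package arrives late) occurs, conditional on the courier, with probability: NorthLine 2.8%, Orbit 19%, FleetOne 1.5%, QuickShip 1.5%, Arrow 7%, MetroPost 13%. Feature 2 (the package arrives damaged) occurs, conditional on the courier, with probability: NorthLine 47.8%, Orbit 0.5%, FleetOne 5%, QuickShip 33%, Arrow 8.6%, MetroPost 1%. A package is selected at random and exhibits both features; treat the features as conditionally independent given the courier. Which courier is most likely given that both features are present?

NorthLine

With a uniform prior (1/6 each), posterior ∝ likelihood:
  NorthLine: 0.028 × 0.478 = 0.013384
  Orbit: 0.19 × 0.005 = 0.00095
  FleetOne: 0.015 × 0.05 = 0.00075
  QuickShip: 0.015 × 0.33 = 0.00495
  Arrow: 0.07 × 0.086 = 0.00602
  MetroPost: 0.13 × 0.01 = 0.0013
Normalizing constant = 0.027354.
Largest term belongs to NorthLine, so NorthLine is most probable.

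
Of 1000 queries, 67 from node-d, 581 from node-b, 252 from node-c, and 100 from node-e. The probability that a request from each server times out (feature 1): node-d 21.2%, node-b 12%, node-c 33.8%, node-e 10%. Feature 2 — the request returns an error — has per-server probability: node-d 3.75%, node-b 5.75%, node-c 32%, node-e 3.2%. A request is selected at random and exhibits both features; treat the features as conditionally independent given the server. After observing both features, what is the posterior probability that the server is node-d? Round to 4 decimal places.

Unnormalized posteriors (prior × likelihood):
  node-d: 0.067 × 0.212 × 0.0375 = 0.00053265
  node-b: 0.581 × 0.12 × 0.0575 = 0.0040089
  node-c: 0.252 × 0.338 × 0.32 = 0.02725632
  node-e: 0.1 × 0.1 × 0.032 = 0.00032
Normalizing constant = 0.03211787.
P(node-d | evidence) = 0.00053265 / 0.03211787 ≈ 0.0166.

0.0166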